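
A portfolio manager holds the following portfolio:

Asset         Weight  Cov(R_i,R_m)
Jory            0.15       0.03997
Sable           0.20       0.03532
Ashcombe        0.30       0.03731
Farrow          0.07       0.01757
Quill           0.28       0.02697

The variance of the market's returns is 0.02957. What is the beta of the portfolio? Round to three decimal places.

β_Jory = 0.03997 / 0.02957 = 1.3517
β_Sable = 0.03532 / 0.02957 = 1.1945
β_Ashcombe = 0.03731 / 0.02957 = 1.2618
β_Farrow = 0.01757 / 0.02957 = 0.5942
β_Quill = 0.02697 / 0.02957 = 0.9121
β_P = Σ w_i β_i = 0.15×1.3517 + 0.20×1.1945 + 0.30×1.2618 + 0.07×0.5942 + 0.28×0.9121 = 1.1172

1.117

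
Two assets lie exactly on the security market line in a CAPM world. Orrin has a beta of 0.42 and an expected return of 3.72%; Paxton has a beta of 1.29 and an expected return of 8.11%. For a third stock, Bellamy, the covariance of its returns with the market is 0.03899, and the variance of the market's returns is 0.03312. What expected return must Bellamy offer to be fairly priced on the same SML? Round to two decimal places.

MRP = (8.11% − 3.72%) / (1.29 − 0.42) = 5.0460%
R_f = 3.72% − 0.42 × 5.0460% = 1.6007%
β_Bellamy = Cov / Var(R_m) = 0.03899 / 0.03312 = 1.1772
E(R_Bellamy) = R_f + β × MRP = 1.6007% + 1.1772 × 5.0460% = 7.54%

7.54%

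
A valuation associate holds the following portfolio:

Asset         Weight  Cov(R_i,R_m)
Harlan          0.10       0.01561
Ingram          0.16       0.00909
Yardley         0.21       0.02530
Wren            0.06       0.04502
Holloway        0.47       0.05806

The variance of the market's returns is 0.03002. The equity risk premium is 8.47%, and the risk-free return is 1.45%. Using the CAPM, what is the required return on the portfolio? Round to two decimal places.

β_Harlan = 0.01561 / 0.03002 = 0.5200
β_Ingram = 0.00909 / 0.03002 = 0.3028
β_Yardley = 0.02530 / 0.03002 = 0.8428
β_Wren = 0.04502 / 0.03002 = 1.4997
β_Holloway = 0.05806 / 0.03002 = 1.9340
β_P = Σ w_i β_i = 0.10×0.5200 + 0.16×0.3028 + 0.21×0.8428 + 0.06×1.4997 + 0.47×1.9340 = 1.2764
E(R_P) = R_f + β_P × MRP = 1.45% + 1.2764 × 8.47% = 12.26%

12.26%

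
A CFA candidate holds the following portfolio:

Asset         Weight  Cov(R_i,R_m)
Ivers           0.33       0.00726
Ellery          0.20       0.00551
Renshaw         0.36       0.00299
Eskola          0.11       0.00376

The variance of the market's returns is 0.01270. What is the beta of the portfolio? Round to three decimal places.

β_Ivers = 0.00726 / 0.01270 = 0.5717
β_Ellery = 0.00551 / 0.01270 = 0.4339
β_Renshaw = 0.00299 / 0.01270 = 0.2354
β_Eskola = 0.00376 / 0.01270 = 0.2961
β_P = Σ w_i β_i = 0.33×0.5717 + 0.20×0.4339 + 0.36×0.2354 + 0.11×0.2961 = 0.3928

0.393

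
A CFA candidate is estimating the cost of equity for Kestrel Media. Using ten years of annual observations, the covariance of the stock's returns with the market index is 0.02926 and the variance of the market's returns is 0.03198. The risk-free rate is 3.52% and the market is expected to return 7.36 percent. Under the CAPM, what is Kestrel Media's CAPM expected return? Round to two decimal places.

7.03%

β = Cov(R_i, R_m) / Var(R_m) = 0.02926 / 0.03198 = 0.9149
MRP = 7.36% − 3.52% = 3.84%
E(R) = R_f + β × MRP = 3.52% + 0.9149 × 3.84% = 7.03%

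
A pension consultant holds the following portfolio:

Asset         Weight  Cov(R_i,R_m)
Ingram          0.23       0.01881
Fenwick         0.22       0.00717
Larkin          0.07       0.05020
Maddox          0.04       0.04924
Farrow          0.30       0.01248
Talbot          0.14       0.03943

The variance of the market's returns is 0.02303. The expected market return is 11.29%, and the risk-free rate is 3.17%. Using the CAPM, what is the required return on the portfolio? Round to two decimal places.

β_Ingram = 0.01881 / 0.02303 = 0.8168
β_Fenwick = 0.00717 / 0.02303 = 0.3113
β_Larkin = 0.05020 / 0.02303 = 2.1798
β_Maddox = 0.04924 / 0.02303 = 2.1381
β_Farrow = 0.01248 / 0.02303 = 0.5419
β_Talbot = 0.03943 / 0.02303 = 1.7121
β_P = Σ w_i β_i = 0.23×0.8168 + 0.22×0.3113 + 0.07×2.1798 + 0.04×2.1381 + 0.30×0.5419 + 0.14×1.7121 = 0.8967
MRP = 11.29% − 3.17% = 8.12%
E(R_P) = R_f + β_P × MRP = 3.17% + 0.8967 × 8.12% = 10.45%

10.45%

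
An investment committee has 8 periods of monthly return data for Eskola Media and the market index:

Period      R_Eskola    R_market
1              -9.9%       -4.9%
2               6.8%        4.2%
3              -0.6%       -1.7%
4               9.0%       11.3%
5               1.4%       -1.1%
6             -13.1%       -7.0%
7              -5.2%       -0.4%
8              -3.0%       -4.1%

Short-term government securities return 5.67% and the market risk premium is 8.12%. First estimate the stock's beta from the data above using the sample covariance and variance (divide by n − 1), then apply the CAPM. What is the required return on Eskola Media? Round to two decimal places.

Mean R_i = (-9.9 + 6.8 − 0.6 + 9.0 + 1.4 − 13.1 − 5.2 − 3.0) / 8 = -1.8250%
Mean R_m = (-4.9 + 4.2 − 1.7 + 11.3 − 1.1 − 7.0 − 0.4 − 4.1) / 8 = -0.4625%
Σ(R_i − R̄_i)(R_m − R̄_m) = 277.5775  ⇒  Cov = 277.5775 / 7 = 39.6539
Σ(R_m − R̄_m)² = 237.6988  ⇒  Var(R_m) = 237.6988 / 7 = 33.9570
β = Cov / Var(R_m) = 39.6539 / 33.9570 = 1.1678
E(R) = R_f + β × MRP = 5.67% + 1.1678 × 8.12% = 15.15%

15.15%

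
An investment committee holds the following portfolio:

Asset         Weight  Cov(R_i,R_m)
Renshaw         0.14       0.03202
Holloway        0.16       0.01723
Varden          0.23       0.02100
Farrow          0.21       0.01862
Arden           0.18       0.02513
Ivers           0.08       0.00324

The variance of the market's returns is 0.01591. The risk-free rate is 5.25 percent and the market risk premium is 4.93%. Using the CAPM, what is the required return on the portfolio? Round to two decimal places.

11.68%

β_Renshaw = 0.03202 / 0.01591 = 2.0126
β_Holloway = 0.01723 / 0.01591 = 1.0830
β_Varden = 0.02100 / 0.01591 = 1.3199
β_Farrow = 0.01862 / 0.01591 = 1.1703
β_Arden = 0.02513 / 0.01591 = 1.5795
β_Ivers = 0.00324 / 0.01591 = 0.2036
β_P = Σ w_i β_i = 0.14×2.0126 + 0.16×1.0830 + 0.23×1.3199 + 0.21×1.1703 + 0.18×1.5795 + 0.08×0.2036 = 1.3050
E(R_P) = R_f + β_P × MRP = 5.25% + 1.3050 × 4.93% = 11.68%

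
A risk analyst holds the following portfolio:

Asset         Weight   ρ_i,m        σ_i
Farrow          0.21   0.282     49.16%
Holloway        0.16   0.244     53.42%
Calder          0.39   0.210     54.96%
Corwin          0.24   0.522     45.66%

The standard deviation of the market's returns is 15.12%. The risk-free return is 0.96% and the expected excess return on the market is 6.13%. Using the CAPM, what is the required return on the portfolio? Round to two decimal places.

7.13%

β_Farrow = 0.282 × 49.16% / 15.12% = 0.9169
β_Holloway = 0.244 × 53.42% / 15.12% = 0.8621
β_Calder = 0.210 × 54.96% / 15.12% = 0.7633
β_Corwin = 0.522 × 45.66% / 15.12% = 1.5764
β_P = Σ w_i β_i = 0.21×0.9169 + 0.16×0.8621 + 0.39×0.7633 + 0.24×1.5764 = 1.0065
E(R_P) = R_f + β_P × MRP = 0.96% + 1.0065 × 6.13% = 7.13%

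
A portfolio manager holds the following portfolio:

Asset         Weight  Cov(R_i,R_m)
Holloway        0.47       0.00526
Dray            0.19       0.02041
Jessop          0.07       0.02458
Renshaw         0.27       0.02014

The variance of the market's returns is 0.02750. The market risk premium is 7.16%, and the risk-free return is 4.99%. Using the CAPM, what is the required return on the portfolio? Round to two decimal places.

β_Holloway = 0.00526 / 0.02750 = 0.1913
β_Dray = 0.02041 / 0.02750 = 0.7422
β_Jessop = 0.02458 / 0.02750 = 0.8938
β_Renshaw = 0.02014 / 0.02750 = 0.7324
β_P = Σ w_i β_i = 0.47×0.1913 + 0.19×0.7422 + 0.07×0.8938 + 0.27×0.7324 = 0.4912
E(R_P) = R_f + β_P × MRP = 4.99% + 0.4912 × 7.16% = 8.51%

8.51%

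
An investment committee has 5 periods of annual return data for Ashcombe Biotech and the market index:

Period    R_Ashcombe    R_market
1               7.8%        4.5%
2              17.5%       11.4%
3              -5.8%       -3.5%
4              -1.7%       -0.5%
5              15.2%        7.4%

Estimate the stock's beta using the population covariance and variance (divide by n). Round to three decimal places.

Mean R_i = (7.8 + 17.5 − 5.8 − 1.7 + 15.2) / 5 = 6.6000%
Mean R_m = (4.5 + 11.4 − 3.5 − 0.5 + 7.4) / 5 = 3.8600%
Σ(R_i − R̄_i)(R_m − R̄_m) = 240.8500  ⇒  Cov = 240.8500 / 5 = 48.1700
Σ(R_m − R̄_m)² = 142.9720  ⇒  Var(R_m) = 142.9720 / 5 = 28.5944
β = Cov / Var(R_m) = 48.1700 / 28.5944 = 1.6846

1.685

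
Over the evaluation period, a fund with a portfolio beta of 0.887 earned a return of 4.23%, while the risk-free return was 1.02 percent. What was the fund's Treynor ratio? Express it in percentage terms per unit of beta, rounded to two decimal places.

3.62%

Treynor = (R_P − R_f) / β_P = (4.23% − 1.02%) / 0.8870 = 3.21% / 0.8870 = 3.62%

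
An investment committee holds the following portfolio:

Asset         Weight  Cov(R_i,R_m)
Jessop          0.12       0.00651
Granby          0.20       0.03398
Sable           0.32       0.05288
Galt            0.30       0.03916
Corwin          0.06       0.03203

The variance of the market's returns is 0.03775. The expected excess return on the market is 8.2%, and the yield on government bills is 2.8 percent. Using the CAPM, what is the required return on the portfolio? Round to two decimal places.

11.09%

β_Jessop = 0.00651 / 0.03775 = 0.1725
β_Granby = 0.03398 / 0.03775 = 0.9001
β_Sable = 0.05288 / 0.03775 = 1.4008
β_Galt = 0.03916 / 0.03775 = 1.0374
β_Corwin = 0.03203 / 0.03775 = 0.8485
β_P = Σ w_i β_i = 0.12×0.1725 + 0.20×0.9001 + 0.32×1.4008 + 0.30×1.0374 + 0.06×0.8485 = 1.0111
E(R_P) = R_f + β_P × MRP = 2.8% + 1.0111 × 8.2% = 11.09%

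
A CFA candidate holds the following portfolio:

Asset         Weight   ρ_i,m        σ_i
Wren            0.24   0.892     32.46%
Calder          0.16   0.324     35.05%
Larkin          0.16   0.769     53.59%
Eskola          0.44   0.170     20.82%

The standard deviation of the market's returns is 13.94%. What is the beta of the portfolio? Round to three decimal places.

1.214

β_Wren = 0.892 × 32.46% / 13.94% = 2.0771
β_Calder = 0.324 × 35.05% / 13.94% = 0.8146
β_Larkin = 0.769 × 53.59% / 13.94% = 2.9563
β_Eskola = 0.170 × 20.82% / 13.94% = 0.2539
β_P = Σ w_i β_i = 0.24×2.0771 + 0.16×0.8146 + 0.16×2.9563 + 0.44×0.2539 = 1.2136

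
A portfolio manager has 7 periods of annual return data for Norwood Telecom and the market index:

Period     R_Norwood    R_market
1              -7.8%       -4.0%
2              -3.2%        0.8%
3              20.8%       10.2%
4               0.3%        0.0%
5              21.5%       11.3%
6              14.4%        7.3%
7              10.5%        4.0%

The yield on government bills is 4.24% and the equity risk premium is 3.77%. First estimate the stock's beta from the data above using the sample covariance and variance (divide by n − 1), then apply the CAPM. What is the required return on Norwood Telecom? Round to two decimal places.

Mean R_i = (-7.8 − 3.2 + 20.8 + 0.3 + 21.5 + 14.4 + 10.5) / 7 = 8.0714%
Mean R_m = (-4.0 + 0.8 + 10.2 + 0.0 + 11.3 + 7.3 + 4.0) / 7 = 4.2286%
Σ(R_i − R̄_i)(R_m − R̄_m) = 391.9557  ⇒  Cov = 391.9557 / 6 = 65.3260
Σ(R_m − R̄_m)² = 192.4943  ⇒  Var(R_m) = 192.4943 / 6 = 32.0824
β = Cov / Var(R_m) = 65.3260 / 32.0824 = 2.0362
E(R) = R_f + β × MRP = 4.24% + 2.0362 × 3.77% = 11.92%

11.92%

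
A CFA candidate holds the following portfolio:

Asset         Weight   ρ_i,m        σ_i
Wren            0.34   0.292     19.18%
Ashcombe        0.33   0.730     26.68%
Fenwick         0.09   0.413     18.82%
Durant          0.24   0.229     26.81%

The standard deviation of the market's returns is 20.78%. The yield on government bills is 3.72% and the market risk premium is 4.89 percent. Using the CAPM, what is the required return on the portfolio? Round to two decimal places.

β_Wren = 0.292 × 19.18% / 20.78% = 0.2695
β_Ashcombe = 0.730 × 26.68% / 20.78% = 0.9373
β_Fenwick = 0.413 × 18.82% / 20.78% = 0.3740
β_Durant = 0.229 × 26.81% / 20.78% = 0.2955
β_P = Σ w_i β_i = 0.34×0.2695 + 0.33×0.9373 + 0.09×0.3740 + 0.24×0.2955 = 0.5055
E(R_P) = R_f + β_P × MRP = 3.72% + 0.5055 × 4.89% = 6.19%

6.19%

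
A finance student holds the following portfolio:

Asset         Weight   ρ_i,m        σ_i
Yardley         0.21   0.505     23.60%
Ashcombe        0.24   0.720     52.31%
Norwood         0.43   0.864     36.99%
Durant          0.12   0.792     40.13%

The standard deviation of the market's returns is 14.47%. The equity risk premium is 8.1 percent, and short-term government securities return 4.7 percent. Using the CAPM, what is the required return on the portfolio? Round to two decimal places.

β_Yardley = 0.505 × 23.60% / 14.47% = 0.8236
β_Ashcombe = 0.720 × 52.31% / 14.47% = 2.6028
β_Norwood = 0.864 × 36.99% / 14.47% = 2.2087
β_Durant = 0.792 × 40.13% / 14.47% = 2.1965
β_P = Σ w_i β_i = 0.21×0.8236 + 0.24×2.6028 + 0.43×2.2087 + 0.12×2.1965 = 2.0109
E(R_P) = R_f + β_P × MRP = 4.7% + 2.0109 × 8.1% = 20.99%

20.99%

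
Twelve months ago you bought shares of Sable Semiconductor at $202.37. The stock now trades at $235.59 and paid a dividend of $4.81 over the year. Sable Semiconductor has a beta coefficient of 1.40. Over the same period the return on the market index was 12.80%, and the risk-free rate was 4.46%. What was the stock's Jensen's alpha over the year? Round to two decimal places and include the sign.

Realised HPR = (P1 + D1 − P0) / P0 = (235.59 + 4.81 − 202.37) / 202.37 = 38.03 / 202.37 = 18.7923%
MRP = 12.80% − 4.46% = 8.34%
CAPM required = R_f + β·MRP = 4.46% + 1.40 × 8.34% = 16.1360%
α = realised − required = 18.7923% − 16.1360% = +2.66%

+2.66%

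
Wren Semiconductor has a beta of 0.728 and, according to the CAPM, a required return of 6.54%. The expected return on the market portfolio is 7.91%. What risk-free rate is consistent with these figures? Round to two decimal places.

2.87%

E(R) = R_f + β(E(R_m) − R_f) = R_f(1 − β) + β·E(R_m)
6.54% = R_f × (1 − 0.728) + 0.728 × 7.91%
6.54% = R_f × 0.272 + 5.75848%
R_f = (6.54% − 5.75848%) / 0.272 = 2.87%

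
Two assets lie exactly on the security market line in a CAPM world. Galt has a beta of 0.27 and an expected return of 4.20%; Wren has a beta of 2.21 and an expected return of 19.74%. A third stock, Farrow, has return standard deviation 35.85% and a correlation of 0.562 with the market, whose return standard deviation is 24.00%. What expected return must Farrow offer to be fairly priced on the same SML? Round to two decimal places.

8.76%

MRP = (19.74% − 4.20%) / (2.21 − 0.27) = 8.0103%
R_f = 4.20% − 0.27 × 8.0103% = 2.0372%
β_Farrow = ρ·σ_i/σ_m = 0.562 × 35.85 / 24.00 = 0.8395
E(R_Farrow) = R_f + β × MRP = 2.0372% + 0.8395 × 8.0103% = 8.76%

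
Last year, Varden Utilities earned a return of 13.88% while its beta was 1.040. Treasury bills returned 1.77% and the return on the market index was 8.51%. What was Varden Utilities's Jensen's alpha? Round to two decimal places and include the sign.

Market excess return = 8.51% − 1.77% = 6.74%
CAPM benchmark = R_f + β(R_m − R_f) = 1.77% + 1.040 × 6.74% = 8.77960%
α = actual − benchmark = 13.88% − 8.77960% = +5.10%

+5.10%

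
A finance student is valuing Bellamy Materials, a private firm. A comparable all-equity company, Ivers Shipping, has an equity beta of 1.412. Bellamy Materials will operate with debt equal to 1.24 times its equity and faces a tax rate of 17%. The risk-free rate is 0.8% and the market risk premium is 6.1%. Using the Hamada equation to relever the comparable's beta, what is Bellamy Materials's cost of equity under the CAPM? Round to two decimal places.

β_L = β_U × [1 + (1 − t)(D/E)] = 1.412 × [1 + (1 − 0.17) × 1.24]
    = 1.412 × [1 + 0.83 × 1.24] = 1.412 × 2.0292 = 2.8652
E(R) = R_f + β_L × MRP = 0.8% + 2.8652 × 6.1% = 18.28%

18.28%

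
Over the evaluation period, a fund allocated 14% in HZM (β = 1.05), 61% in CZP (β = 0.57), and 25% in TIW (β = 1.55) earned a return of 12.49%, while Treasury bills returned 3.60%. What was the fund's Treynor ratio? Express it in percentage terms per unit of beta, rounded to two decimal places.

10.08%

β_P = 0.14×1.05 + 0.61×0.57 + 0.25×1.55 = 0.8822
Treynor = (R_P − R_f) / β_P = (12.49% − 3.60%) / 0.8822 = 8.89% / 0.8822 = 10.08%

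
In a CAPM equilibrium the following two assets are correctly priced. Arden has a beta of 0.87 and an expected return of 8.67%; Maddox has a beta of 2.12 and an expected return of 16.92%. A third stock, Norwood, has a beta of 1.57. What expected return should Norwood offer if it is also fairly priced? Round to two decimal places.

MRP (SML slope) = (16.92% − 8.67%) / (2.12 − 0.87) = 8.25% / 1.25 = 6.6000%
R_f (intercept) = 8.67% − 0.87 × 6.6000% = 2.9280%
E(R_Norwood) = R_f + β × MRP = 2.9280% + 1.57 × 6.6000% = 13.29%

13.29%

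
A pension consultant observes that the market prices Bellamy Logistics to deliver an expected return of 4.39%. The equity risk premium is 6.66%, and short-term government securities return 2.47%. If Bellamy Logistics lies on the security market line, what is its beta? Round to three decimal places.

0.288

β = (E(R) − R_f) / MRP = (4.39% − 2.47%) / 6.66% = 1.92% / 6.66% = 0.288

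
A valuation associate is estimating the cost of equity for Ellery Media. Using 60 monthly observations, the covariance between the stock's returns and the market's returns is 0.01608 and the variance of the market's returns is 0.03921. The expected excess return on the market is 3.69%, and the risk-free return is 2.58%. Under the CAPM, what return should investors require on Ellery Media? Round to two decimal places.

4.09%

β = Cov(R_i, R_m) / Var(R_m) = 0.01608 / 0.03921 = 0.4101
E(R) = R_f + β × MRP = 2.58% + 0.4101 × 3.69% = 4.09%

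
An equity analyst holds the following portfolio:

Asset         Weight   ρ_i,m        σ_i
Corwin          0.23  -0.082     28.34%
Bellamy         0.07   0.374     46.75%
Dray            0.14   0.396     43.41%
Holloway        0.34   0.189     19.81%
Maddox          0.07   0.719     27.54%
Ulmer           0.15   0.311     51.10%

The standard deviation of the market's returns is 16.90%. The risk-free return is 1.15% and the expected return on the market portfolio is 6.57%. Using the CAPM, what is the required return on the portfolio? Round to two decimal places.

β_Corwin = -0.082 × 28.34% / 16.90% = -0.1375
β_Bellamy = 0.374 × 46.75% / 16.90% = 1.0346
β_Dray = 0.396 × 43.41% / 16.90% = 1.0172
β_Holloway = 0.189 × 19.81% / 16.90% = 0.2215
β_Maddox = 0.719 × 27.54% / 16.90% = 1.1717
β_Ulmer = 0.311 × 51.10% / 16.90% = 0.9404
β_P = Σ w_i β_i = 0.23×-0.1375 + 0.07×1.0346 + 0.14×1.0172 + 0.34×0.2215 + 0.07×1.1717 + 0.15×0.9404 = 0.4816
MRP = 6.57% − 1.15% = 5.42%
E(R_P) = R_f + β_P × MRP = 1.15% + 0.4816 × 5.42% = 3.76%

3.76%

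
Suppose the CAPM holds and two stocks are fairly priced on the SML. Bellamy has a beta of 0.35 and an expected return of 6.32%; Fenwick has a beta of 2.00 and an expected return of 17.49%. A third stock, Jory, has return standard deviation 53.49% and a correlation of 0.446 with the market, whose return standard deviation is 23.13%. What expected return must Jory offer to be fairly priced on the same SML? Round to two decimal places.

10.93%

MRP = (17.49% − 6.32%) / (2.00 − 0.35) = 6.7697%
R_f = 6.32% − 0.35 × 6.7697% = 3.9506%
β_Jory = ρ·σ_i/σ_m = 0.446 × 53.49 / 23.13 = 1.0314
E(R_Jory) = R_f + β × MRP = 3.9506% + 1.0314 × 6.7697% = 10.93%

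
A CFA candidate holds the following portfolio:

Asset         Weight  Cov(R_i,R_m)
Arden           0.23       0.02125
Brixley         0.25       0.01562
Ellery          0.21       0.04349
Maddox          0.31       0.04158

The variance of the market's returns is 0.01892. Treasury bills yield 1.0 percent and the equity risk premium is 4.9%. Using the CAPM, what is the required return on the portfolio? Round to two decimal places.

β_Arden = 0.02125 / 0.01892 = 1.1232
β_Brixley = 0.01562 / 0.01892 = 0.8256
β_Ellery = 0.04349 / 0.01892 = 2.2986
β_Maddox = 0.04158 / 0.01892 = 2.1977
β_P = Σ w_i β_i = 0.23×1.1232 + 0.25×0.8256 + 0.21×2.2986 + 0.31×2.1977 = 1.6287
E(R_P) = R_f + β_P × MRP = 1.0% + 1.6287 × 4.9% = 8.98%

8.98%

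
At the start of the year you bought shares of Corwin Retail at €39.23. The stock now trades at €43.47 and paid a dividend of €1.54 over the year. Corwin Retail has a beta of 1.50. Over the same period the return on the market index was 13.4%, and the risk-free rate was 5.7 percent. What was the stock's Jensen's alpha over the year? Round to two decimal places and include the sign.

Realised HPR = (P1 + D1 − P0) / P0 = (43.47 + 1.54 − 39.23) / 39.23 = 5.78 / 39.23 = 14.7336%
MRP = 13.4% − 5.7% = 7.70%
CAPM required = R_f + β·MRP = 5.7% + 1.50 × 7.7% = 17.2500%
α = realised − required = 14.7336% − 17.2500% = -2.52%

-2.52%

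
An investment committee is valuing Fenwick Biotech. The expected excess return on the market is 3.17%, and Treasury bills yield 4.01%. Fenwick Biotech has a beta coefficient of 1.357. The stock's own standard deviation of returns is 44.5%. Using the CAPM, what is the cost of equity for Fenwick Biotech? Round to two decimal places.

8.31%

E(R) = R_f + β × MRP = 4.01% + 1.357 × 3.17% = 8.31%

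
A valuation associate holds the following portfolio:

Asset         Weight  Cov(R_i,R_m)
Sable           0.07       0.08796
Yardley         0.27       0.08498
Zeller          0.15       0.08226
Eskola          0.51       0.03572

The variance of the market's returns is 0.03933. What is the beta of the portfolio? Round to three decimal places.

β_Sable = 0.08796 / 0.03933 = 2.2365
β_Yardley = 0.08498 / 0.03933 = 2.1607
β_Zeller = 0.08226 / 0.03933 = 2.0915
β_Eskola = 0.03572 / 0.03933 = 0.9082
β_P = Σ w_i β_i = 0.07×2.2365 + 0.27×2.1607 + 0.15×2.0915 + 0.51×0.9082 = 1.5169

1.517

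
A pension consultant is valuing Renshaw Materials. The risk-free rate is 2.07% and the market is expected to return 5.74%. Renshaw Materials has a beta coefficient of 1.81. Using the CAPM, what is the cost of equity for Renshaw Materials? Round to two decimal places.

8.71%

Market risk premium = E(R_m) − R_f = 5.74% − 2.07% = 3.67%
E(R) = R_f + β × MRP = 2.07% + 1.81 × 3.67% = 8.71%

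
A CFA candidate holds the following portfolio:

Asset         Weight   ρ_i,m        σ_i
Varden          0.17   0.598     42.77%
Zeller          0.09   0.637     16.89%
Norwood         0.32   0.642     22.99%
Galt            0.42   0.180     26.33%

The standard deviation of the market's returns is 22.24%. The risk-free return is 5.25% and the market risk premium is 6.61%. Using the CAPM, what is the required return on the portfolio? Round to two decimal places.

8.83%

β_Varden = 0.598 × 42.77% / 22.24% = 1.1500
β_Zeller = 0.637 × 16.89% / 22.24% = 0.4838
β_Norwood = 0.642 × 22.99% / 22.24% = 0.6637
β_Galt = 0.180 × 26.33% / 22.24% = 0.2131
β_P = Σ w_i β_i = 0.17×1.1500 + 0.09×0.4838 + 0.32×0.6637 + 0.42×0.2131 = 0.5409
E(R_P) = R_f + β_P × MRP = 5.25% + 0.5409 × 6.61% = 8.83%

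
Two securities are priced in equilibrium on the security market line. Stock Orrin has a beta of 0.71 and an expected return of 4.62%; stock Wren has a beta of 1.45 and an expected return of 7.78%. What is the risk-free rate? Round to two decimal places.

1.59%

Both satisfy E(R) = R_f + β·MRP, so the slope of the SML is
MRP = (7.78% − 4.62%) / (1.45 − 0.71) = 3.16% / 0.74 = 4.2703%
R_f = E(R_Orrin) − β_Orrin·MRP = 4.62% − 0.71 × 4.2703% = 1.5881%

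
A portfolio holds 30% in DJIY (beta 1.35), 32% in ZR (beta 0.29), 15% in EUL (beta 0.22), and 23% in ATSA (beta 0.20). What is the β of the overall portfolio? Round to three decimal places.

β_P = Σ w_i β_i = 0.30×1.35 + 0.32×0.29 + 0.15×0.22 + 0.23×0.20 = 0.5768

0.577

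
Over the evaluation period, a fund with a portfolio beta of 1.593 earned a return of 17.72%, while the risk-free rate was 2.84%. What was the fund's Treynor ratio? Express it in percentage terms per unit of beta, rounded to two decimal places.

Treynor = (R_P − R_f) / β_P = (17.72% − 2.84%) / 1.5930 = 14.88% / 1.5930 = 9.34%

9.34%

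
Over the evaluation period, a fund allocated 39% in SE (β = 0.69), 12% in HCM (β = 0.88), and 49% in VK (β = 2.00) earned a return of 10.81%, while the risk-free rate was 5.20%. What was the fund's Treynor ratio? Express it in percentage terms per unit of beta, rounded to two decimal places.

4.14%

β_P = 0.39×0.69 + 0.12×0.88 + 0.49×2.00 = 1.3547
Treynor = (R_P − R_f) / β_P = (10.81% − 5.20%) / 1.3547 = 5.61% / 1.3547 = 4.14%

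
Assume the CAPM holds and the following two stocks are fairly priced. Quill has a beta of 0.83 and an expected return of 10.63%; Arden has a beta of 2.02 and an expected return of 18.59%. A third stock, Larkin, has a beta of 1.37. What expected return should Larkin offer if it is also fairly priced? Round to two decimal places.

MRP (SML slope) = (18.59% − 10.63%) / (2.02 − 0.83) = 7.96% / 1.19 = 6.6891%
R_f (intercept) = 10.63% − 0.83 × 6.6891% = 5.0780%
E(R_Larkin) = R_f + β × MRP = 5.0780% + 1.37 × 6.6891% = 14.24%

14.24%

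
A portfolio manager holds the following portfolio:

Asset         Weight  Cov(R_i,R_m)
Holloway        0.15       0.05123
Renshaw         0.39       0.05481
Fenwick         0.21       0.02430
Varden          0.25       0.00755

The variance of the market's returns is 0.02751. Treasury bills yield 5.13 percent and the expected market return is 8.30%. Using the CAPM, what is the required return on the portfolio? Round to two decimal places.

β_Holloway = 0.05123 / 0.02751 = 1.8622
β_Renshaw = 0.05481 / 0.02751 = 1.9924
β_Fenwick = 0.02430 / 0.02751 = 0.8833
β_Varden = 0.00755 / 0.02751 = 0.2744
β_P = Σ w_i β_i = 0.15×1.8622 + 0.39×1.9924 + 0.21×0.8833 + 0.25×0.2744 = 1.3105
MRP = 8.30% − 5.13% = 3.17%
E(R_P) = R_f + β_P × MRP = 5.13% + 1.3105 × 3.17% = 9.28%

9.28%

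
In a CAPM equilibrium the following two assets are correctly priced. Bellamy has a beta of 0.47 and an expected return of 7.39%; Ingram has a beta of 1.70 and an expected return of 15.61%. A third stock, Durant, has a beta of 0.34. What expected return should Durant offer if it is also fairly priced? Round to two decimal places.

MRP (SML slope) = (15.61% − 7.39%) / (1.70 − 0.47) = 8.22% / 1.23 = 6.6829%
R_f (intercept) = 7.39% − 0.47 × 6.6829% = 4.2490%
E(R_Durant) = R_f + β × MRP = 4.2490% + 0.34 × 6.6829% = 6.52%

6.52%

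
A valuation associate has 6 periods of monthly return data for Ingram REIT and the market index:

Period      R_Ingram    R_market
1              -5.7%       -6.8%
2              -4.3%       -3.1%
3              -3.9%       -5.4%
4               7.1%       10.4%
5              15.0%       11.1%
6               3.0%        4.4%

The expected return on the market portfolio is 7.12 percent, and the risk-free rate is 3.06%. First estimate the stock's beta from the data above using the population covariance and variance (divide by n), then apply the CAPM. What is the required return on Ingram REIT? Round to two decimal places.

6.99%

Mean R_i = (-5.7 − 4.3 − 3.9 + 7.1 + 15.0 + 3.0) / 6 = 1.8667%
Mean R_m = (-6.8 − 3.1 − 5.4 + 10.4 + 11.1 + 4.4) / 6 = 1.7667%
Σ(R_i − R̄_i)(R_m − R̄_m) = 306.9033  ⇒  Cov = 306.9033 / 6 = 51.1506
Σ(R_m − R̄_m)² = 317.0133  ⇒  Var(R_m) = 317.0133 / 6 = 52.8356
β = Cov / Var(R_m) = 51.1506 / 52.8356 = 0.9681
MRP = 7.12% − 3.06% = 4.06%
E(R) = R_f + β × MRP = 3.06% + 0.9681 × 4.06% = 6.99%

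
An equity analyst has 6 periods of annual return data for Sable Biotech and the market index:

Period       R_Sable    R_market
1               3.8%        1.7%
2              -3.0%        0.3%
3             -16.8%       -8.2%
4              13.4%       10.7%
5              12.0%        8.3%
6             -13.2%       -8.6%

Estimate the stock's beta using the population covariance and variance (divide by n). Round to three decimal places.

1.548

Mean R_i = (3.8 − 3.0 − 16.8 + 13.4 + 12.0 − 13.2) / 6 = -0.6333%
Mean R_m = (1.7 + 0.3 − 8.2 + 10.7 + 8.3 − 8.6) / 6 = 0.7000%
Σ(R_i − R̄_i)(R_m − R̄_m) = 502.4800  ⇒  Cov = 502.4800 / 6 = 83.7467
Σ(R_m − R̄_m)² = 324.6200  ⇒  Var(R_m) = 324.6200 / 6 = 54.1033
β = Cov / Var(R_m) = 83.7467 / 54.1033 = 1.5479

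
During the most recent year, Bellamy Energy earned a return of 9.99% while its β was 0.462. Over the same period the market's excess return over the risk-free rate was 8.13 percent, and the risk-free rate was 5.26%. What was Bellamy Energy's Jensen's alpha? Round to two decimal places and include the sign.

CAPM benchmark = R_f + β(R_m − R_f) = 5.26% + 0.462 × 8.13% = 9.01606%
α = actual − benchmark = 9.99% − 9.01606% = +0.97%

+0.97%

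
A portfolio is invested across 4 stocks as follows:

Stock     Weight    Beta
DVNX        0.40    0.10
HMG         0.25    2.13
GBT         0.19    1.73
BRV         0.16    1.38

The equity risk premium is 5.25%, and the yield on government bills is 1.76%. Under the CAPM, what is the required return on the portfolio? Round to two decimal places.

β_P = Σ w_i β_i = 0.40×0.10 + 0.25×2.13 + 0.19×1.73 + 0.16×1.38 = 1.1220
E(R_P) = R_f + β_P × MRP = 1.76% + 1.1220 × 5.25% = 7.65%

7.65%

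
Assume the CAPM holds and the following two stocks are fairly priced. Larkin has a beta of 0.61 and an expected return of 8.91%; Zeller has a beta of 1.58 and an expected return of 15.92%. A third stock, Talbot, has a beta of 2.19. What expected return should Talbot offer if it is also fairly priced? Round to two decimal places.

MRP (SML slope) = (15.92% − 8.91%) / (1.58 − 0.61) = 7.01% / 0.97 = 7.2268%
R_f (intercept) = 8.91% − 0.61 × 7.2268% = 4.5017%
E(R_Talbot) = R_f + β × MRP = 4.5017% + 2.19 × 7.2268% = 20.33%

20.33%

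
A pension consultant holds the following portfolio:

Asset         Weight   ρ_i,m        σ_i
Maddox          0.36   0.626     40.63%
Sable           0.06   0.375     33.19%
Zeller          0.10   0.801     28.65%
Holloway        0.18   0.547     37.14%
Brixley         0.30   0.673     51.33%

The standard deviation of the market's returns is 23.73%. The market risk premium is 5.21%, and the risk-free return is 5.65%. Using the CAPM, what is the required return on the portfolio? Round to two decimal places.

11.41%

β_Maddox = 0.626 × 40.63% / 23.73% = 1.0718
β_Sable = 0.375 × 33.19% / 23.73% = 0.5245
β_Zeller = 0.801 × 28.65% / 23.73% = 0.9671
β_Holloway = 0.547 × 37.14% / 23.73% = 0.8561
β_Brixley = 0.673 × 51.33% / 23.73% = 1.4558
β_P = Σ w_i β_i = 0.36×1.0718 + 0.06×0.5245 + 0.10×0.9671 + 0.18×0.8561 + 0.30×1.4558 = 1.1049
E(R_P) = R_f + β_P × MRP = 5.65% + 1.1049 × 5.21% = 11.41%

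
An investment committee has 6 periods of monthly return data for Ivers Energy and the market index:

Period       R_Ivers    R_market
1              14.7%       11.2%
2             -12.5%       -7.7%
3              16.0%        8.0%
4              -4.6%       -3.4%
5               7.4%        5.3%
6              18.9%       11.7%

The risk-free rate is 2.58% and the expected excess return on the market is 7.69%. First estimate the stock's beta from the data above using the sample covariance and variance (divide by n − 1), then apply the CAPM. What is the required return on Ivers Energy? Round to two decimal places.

Mean R_i = (14.7 − 12.5 + 16.0 − 4.6 + 7.4 + 18.9) / 6 = 6.6500%
Mean R_m = (11.2 − 7.7 + 8.0 − 3.4 + 5.3 + 11.7) / 6 = 4.1833%
Σ(R_i − R̄_i)(R_m − R̄_m) = 497.9650  ⇒  Cov = 497.9650 / 5 = 99.5930
Σ(R_m − R̄_m)² = 320.2683  ⇒  Var(R_m) = 320.2683 / 5 = 64.0537
β = Cov / Var(R_m) = 99.5930 / 64.0537 = 1.5548
E(R) = R_f + β × MRP = 2.58% + 1.5548 × 7.69% = 14.54%

14.54%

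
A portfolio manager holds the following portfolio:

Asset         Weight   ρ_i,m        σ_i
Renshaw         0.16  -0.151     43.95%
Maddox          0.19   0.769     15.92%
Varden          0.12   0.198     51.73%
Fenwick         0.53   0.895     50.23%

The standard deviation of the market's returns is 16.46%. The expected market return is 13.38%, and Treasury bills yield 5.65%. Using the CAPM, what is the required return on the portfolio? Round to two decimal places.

18.01%

β_Renshaw = -0.151 × 43.95% / 16.46% = -0.4032
β_Maddox = 0.769 × 15.92% / 16.46% = 0.7438
β_Varden = 0.198 × 51.73% / 16.46% = 0.6223
β_Fenwick = 0.895 × 50.23% / 16.46% = 2.7312
β_P = Σ w_i β_i = 0.16×-0.4032 + 0.19×0.7438 + 0.12×0.6223 + 0.53×2.7312 = 1.5990
MRP = 13.38% − 5.65% = 7.73%
E(R_P) = R_f + β_P × MRP = 5.65% + 1.5990 × 7.73% = 18.01%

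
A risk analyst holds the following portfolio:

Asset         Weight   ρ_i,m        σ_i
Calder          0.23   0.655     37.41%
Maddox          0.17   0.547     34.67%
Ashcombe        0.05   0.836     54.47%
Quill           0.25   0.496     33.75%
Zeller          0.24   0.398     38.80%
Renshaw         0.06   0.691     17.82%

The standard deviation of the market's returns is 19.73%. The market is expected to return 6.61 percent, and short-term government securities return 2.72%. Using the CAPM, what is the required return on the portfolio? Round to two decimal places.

β_Calder = 0.655 × 37.41% / 19.73% = 1.2419
β_Maddox = 0.547 × 34.67% / 19.73% = 0.9612
β_Ashcombe = 0.836 × 54.47% / 19.73% = 2.3080
β_Quill = 0.496 × 33.75% / 19.73% = 0.8485
β_Zeller = 0.398 × 38.80% / 19.73% = 0.7827
β_Renshaw = 0.691 × 17.82% / 19.73% = 0.6241
β_P = Σ w_i β_i = 0.23×1.2419 + 0.17×0.9612 + 0.05×2.3080 + 0.25×0.8485 + 0.24×0.7827 + 0.06×0.6241 = 1.0019
MRP = 6.61% − 2.72% = 3.89%
E(R_P) = R_f + β_P × MRP = 2.72% + 1.0019 × 3.89% = 6.62%

6.62%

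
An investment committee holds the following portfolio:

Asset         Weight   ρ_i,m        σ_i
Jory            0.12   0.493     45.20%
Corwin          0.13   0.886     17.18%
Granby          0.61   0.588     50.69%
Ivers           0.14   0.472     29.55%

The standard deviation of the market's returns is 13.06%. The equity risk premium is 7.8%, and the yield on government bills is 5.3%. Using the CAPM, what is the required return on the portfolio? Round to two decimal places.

β_Jory = 0.493 × 45.20% / 13.06% = 1.7062
β_Corwin = 0.886 × 17.18% / 13.06% = 1.1655
β_Granby = 0.588 × 50.69% / 13.06% = 2.2822
β_Ivers = 0.472 × 29.55% / 13.06% = 1.0680
β_P = Σ w_i β_i = 0.12×1.7062 + 0.13×1.1655 + 0.61×2.2822 + 0.14×1.0680 = 1.8979
E(R_P) = R_f + β_P × MRP = 5.3% + 1.8979 × 7.8% = 20.10%

20.10%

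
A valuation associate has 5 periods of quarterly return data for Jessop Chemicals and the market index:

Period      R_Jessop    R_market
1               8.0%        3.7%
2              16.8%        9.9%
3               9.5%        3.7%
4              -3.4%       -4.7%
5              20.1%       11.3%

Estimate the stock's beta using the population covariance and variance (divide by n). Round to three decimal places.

Mean R_i = (8.0 + 16.8 + 9.5 − 3.4 + 20.1) / 5 = 10.2000%
Mean R_m = (3.7 + 9.9 + 3.7 − 4.7 + 11.3) / 5 = 4.7800%
Σ(R_i − R̄_i)(R_m − R̄_m) = 230.4000  ⇒  Cov = 230.4000 / 5 = 46.0800
Σ(R_m − R̄_m)² = 160.9280  ⇒  Var(R_m) = 160.9280 / 5 = 32.1856
β = Cov / Var(R_m) = 46.0800 / 32.1856 = 1.4317

1.432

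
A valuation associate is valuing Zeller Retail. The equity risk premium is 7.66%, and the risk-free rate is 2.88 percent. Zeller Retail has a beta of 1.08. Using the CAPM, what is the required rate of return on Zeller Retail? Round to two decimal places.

11.15%

E(R) = R_f + β × MRP = 2.88% + 1.08 × 7.66% = 11.15%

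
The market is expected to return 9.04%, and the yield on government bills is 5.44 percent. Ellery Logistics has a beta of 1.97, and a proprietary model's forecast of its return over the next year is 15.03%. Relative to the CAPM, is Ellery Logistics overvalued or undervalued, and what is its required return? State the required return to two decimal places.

Undervalued; required return 12.53%

MRP = 9.04% − 5.44% = 3.60%
Required return = R_f + β·MRP = 5.44% + 1.97 × 3.60% = 12.53%
Forecast 15.03% > required 12.53% → the stock plots above the SML → undervalued.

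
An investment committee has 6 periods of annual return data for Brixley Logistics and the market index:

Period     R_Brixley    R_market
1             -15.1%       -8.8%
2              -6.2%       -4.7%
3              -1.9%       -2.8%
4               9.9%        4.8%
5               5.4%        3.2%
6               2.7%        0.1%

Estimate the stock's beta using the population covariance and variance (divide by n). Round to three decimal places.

Mean R_i = (-15.1 − 6.2 − 1.9 + 9.9 + 5.4 + 2.7) / 6 = -0.8667%
Mean R_m = (-8.8 − 4.7 − 2.8 + 4.8 + 3.2 + 0.1) / 6 = -1.3667%
Σ(R_i − R̄_i)(R_m − R̄_m) = 225.3033  ⇒  Cov = 225.3033 / 6 = 37.5506
Σ(R_m − R̄_m)² = 129.4533  ⇒  Var(R_m) = 129.4533 / 6 = 21.5756
β = Cov / Var(R_m) = 37.5506 / 21.5756 = 1.7404

1.740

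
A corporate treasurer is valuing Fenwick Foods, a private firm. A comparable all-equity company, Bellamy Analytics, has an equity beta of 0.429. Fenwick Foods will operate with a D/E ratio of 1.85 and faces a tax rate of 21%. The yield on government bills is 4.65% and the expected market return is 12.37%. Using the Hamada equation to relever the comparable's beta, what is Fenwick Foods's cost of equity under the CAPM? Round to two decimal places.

12.80%

β_L = β_U × [1 + (1 − t)(D/E)] = 0.429 × [1 + (1 − 0.21) × 1.85]
    = 0.429 × [1 + 0.79 × 1.85] = 0.429 × 2.4615 = 1.0560
MRP = 12.37% − 4.65% = 7.72%
E(R) = R_f + β_L × MRP = 4.65% + 1.0560 × 7.72% = 12.80%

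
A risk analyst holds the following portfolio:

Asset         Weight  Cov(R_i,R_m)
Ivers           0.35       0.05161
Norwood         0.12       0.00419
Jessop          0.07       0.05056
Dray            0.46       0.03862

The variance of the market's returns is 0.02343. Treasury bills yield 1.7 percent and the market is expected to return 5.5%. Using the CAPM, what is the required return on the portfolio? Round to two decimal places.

β_Ivers = 0.05161 / 0.02343 = 2.2027
β_Norwood = 0.00419 / 0.02343 = 0.1788
β_Jessop = 0.05056 / 0.02343 = 2.1579
β_Dray = 0.03862 / 0.02343 = 1.6483
β_P = Σ w_i β_i = 0.35×2.2027 + 0.12×0.1788 + 0.07×2.1579 + 0.46×1.6483 = 1.7017
MRP = 5.5% − 1.7% = 3.80%
E(R_P) = R_f + β_P × MRP = 1.7% + 1.7017 × 3.8% = 8.17%

8.17%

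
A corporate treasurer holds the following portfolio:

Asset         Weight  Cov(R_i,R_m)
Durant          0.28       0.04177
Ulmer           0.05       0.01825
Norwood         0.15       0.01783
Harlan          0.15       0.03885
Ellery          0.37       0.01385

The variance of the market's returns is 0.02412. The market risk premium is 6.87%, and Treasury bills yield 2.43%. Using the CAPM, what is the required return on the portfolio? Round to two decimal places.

9.90%

β_Durant = 0.04177 / 0.02412 = 1.7318
β_Ulmer = 0.01825 / 0.02412 = 0.7566
β_Norwood = 0.01783 / 0.02412 = 0.7392
β_Harlan = 0.03885 / 0.02412 = 1.6107
β_Ellery = 0.01385 / 0.02412 = 0.5742
β_P = Σ w_i β_i = 0.28×1.7318 + 0.05×0.7566 + 0.15×0.7392 + 0.15×1.6107 + 0.37×0.5742 = 1.0877
E(R_P) = R_f + β_P × MRP = 2.43% + 1.0877 × 6.87% = 9.90%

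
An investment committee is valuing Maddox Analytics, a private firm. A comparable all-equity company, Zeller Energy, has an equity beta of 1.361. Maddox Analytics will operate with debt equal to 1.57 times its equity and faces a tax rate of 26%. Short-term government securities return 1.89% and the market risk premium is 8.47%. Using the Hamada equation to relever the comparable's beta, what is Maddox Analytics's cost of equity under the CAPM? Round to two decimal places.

β_L = β_U × [1 + (1 − t)(D/E)] = 1.361 × [1 + (1 − 0.26) × 1.57]
    = 1.361 × [1 + 0.74 × 1.57] = 1.361 × 2.1618 = 2.9422
E(R) = R_f + β_L × MRP = 1.89% + 2.9422 × 8.47% = 26.81%

26.81%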